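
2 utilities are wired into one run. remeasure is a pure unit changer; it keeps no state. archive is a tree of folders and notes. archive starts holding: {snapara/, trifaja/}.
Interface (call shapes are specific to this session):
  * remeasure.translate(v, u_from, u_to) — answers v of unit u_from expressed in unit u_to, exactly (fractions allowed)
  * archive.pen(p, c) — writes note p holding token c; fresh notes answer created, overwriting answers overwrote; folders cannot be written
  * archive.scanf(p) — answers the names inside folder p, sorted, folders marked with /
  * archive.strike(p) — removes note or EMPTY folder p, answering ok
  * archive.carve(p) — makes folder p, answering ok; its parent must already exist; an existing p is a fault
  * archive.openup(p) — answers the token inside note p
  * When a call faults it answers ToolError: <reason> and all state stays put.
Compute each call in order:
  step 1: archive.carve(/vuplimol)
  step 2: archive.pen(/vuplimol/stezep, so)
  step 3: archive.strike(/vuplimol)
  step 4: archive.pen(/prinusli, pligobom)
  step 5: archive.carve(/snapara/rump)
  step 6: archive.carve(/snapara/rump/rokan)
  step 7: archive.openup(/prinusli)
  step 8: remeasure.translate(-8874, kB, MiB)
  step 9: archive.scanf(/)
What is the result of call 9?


~$ archive.carve p=/vuplimol
:: ok
~$ archive.pen p=/vuplimol/stezep c=so
:: created
~$ archive.strike p=/vuplimol
:: ToolError: not empty
~$ archive.pen p=/prinusli c=pligobom
:: created
~$ archive.carve p=/snapara/rump
:: ok
~$ archive.carve p=/snapara/rump/rokan
:: ok
~$ archive.openup p=/prinusli
:: pligobom
~$ remeasure.translate v=-8874 u_from=kB u_to=MiB
:: -554625/65536
~$ archive.scanf p=/
:: [prinusli, snapara/, trifaja/, vuplimol/]

Answer: [prinusli, snapara/, trifaja/, vuplimol/]


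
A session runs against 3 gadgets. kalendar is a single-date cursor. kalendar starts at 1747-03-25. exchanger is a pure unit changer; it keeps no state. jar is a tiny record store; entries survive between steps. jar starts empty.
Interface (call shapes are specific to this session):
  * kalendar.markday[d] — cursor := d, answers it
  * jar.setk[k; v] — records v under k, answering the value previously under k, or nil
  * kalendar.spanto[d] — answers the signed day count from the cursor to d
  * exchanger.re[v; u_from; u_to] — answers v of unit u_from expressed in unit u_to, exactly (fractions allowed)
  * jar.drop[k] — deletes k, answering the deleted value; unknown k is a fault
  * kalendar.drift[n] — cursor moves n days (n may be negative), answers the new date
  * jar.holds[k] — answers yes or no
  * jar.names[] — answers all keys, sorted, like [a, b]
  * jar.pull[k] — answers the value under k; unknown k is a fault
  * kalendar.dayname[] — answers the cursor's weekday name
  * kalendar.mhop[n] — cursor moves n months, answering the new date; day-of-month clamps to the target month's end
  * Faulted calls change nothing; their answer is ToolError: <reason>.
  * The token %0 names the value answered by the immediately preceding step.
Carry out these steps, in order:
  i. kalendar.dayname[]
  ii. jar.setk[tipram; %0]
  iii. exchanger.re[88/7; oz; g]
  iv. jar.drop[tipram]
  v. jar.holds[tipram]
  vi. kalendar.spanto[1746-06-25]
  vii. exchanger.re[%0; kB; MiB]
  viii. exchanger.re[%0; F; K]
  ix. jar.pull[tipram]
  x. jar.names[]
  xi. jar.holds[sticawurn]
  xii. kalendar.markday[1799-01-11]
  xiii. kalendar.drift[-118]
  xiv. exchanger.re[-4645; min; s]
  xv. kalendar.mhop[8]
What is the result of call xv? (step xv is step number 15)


I run dayname(), giving Saturday.
I try setk passing k=tipram, v=%0, and see nil.
Then re passing v=88/7, u_from=oz, u_to=g, and observe 71278801/200000.
I try drop passing k=tipram, yielding Saturday.
I run holds passing k=tipram, and get no.
I use spanto passing d=1746-06-25, — result: -273.
Using re passing v=%0, u_from=kB, u_to=MiB, and see -34125/131072.
Using re passing v=%0, u_from=F, u_to=K: 1505393531/5898240.
I call pull passing k=tipram: ToolError: no such key tipram.
I call names(), and see [].
Next I call holds passing k=sticawurn, → no.
Now I run markday passing d=1799-01-11, which returns 1799-01-11.
I use drift passing n=-118: 1798-09-15.
Calling re passing v=-4645, u_from=min, u_to=s, yielding -278700.
Calling mhop passing n=8, giving 1799-05-15.

Answer: 1799-05-15


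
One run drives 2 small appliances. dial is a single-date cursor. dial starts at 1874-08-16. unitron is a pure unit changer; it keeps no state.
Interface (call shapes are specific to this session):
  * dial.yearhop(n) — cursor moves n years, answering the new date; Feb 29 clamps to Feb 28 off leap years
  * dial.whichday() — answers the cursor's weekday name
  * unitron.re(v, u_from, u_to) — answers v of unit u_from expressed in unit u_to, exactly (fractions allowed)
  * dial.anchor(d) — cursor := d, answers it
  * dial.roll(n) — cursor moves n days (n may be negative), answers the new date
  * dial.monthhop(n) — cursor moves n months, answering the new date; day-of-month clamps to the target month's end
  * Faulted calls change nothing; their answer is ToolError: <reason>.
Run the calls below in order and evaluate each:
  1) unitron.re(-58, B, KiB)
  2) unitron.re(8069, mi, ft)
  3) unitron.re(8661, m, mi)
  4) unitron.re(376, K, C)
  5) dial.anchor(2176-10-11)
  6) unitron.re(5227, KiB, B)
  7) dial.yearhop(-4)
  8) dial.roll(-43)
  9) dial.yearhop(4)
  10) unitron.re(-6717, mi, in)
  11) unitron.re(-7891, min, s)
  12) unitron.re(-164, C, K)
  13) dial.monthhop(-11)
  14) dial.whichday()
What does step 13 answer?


Answer: 2175-09-29

Derivation:
·→ re(-58, B, KiB)
·← -29/512
·→ re(8069, mi, ft)
·← 42604320
·→ re(8661, m, mi)
·← 360875/67056
·→ re(376, K, C)
·← 2057/20
·→ anchor(2176-10-11)
·← 2176-10-11
·→ re(5227, KiB, B)
·← 5352448
·→ yearhop(-4)
·← 2172-10-11
·→ roll(-43)
·← 2172-08-29
·→ yearhop(4)
·← 2176-08-29
·→ re(-6717, mi, in)
·← -425589120
·→ re(-7891, min, s)
·← -473460
·→ re(-164, C, K)
·← 2183/20
·→ monthhop(-11)
·← 2175-09-29
·→ whichday()
·← Friday


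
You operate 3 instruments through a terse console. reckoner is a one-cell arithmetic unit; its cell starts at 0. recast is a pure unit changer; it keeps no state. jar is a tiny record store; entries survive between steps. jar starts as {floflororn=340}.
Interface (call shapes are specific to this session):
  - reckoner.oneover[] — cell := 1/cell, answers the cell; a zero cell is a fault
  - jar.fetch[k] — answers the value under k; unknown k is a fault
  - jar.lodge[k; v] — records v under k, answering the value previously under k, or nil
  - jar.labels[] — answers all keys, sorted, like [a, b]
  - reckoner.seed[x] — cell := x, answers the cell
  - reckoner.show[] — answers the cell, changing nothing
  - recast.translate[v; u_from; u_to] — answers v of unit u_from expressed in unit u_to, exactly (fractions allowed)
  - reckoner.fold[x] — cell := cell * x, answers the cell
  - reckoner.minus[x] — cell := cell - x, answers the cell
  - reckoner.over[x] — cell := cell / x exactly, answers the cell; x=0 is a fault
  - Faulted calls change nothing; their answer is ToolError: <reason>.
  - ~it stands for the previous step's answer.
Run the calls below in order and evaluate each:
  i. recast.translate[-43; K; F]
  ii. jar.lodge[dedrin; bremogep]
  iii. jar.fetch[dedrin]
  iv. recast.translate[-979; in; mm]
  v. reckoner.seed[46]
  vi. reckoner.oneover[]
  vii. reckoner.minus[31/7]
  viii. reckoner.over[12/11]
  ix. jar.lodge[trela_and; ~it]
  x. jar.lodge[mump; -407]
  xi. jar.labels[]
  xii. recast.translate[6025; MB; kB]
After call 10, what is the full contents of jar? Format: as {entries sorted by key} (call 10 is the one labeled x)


Answer: {dedrin=bremogep, floflororn=340, mump=-407, trela_and=-5203/1288}

Derivation:
·→ recast.translate(v→-43, u_from→K, u_to→F)
·← -53707/100
·→ jar.lodge(k→dedrin, v→bremogep)
·← nil
·→ jar.fetch(k→dedrin)
·← bremogep
·→ recast.translate(v→-979, u_from→in, u_to→mm)
·← -124333/5
·→ reckoner.seed(x→46)
·← 46
·→ reckoner.oneover()
·← 1/46
·→ reckoner.minus(x→31/7)
·← -1419/322
·→ reckoner.over(x→12/11)
·← -5203/1288
·→ jar.lodge(k→trela_and, v→~it)
·← nil
·→ jar.lodge(k→mump, v→-407)
·← nil
·→ jar.labels()
·← [dedrin, floflororn, mump, trela_and]
·→ recast.translate(v→6025, u_from→MB, u_to→kB)
·← 6025000


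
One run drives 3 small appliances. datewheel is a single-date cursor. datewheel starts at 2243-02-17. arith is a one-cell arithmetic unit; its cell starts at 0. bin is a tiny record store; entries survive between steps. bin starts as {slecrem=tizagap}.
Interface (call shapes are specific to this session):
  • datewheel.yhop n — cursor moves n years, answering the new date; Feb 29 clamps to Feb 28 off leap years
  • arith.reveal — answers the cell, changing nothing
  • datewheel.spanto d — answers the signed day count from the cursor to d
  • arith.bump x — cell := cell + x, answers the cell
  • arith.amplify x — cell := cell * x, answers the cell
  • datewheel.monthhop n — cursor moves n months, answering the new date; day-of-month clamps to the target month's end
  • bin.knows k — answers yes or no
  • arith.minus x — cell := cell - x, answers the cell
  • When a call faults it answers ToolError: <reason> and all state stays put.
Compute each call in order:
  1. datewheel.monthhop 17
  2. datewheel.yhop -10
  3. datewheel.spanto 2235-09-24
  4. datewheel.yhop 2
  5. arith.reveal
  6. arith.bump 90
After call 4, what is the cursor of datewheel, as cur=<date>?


Then datewheel.monthhop with n='17', — result: 2244-07-17.
I run datewheel.yhop with n='-10', → 2234-07-17.
Next I call datewheel.spanto with d='2235-09-24', which returns 434.
I try datewheel.yhop with n='2', — result: 2236-07-17.
I invoke arith.reveal(), — result: 0.
I call arith.bump with x='90', → 90.

Answer: cur=2236-07-17


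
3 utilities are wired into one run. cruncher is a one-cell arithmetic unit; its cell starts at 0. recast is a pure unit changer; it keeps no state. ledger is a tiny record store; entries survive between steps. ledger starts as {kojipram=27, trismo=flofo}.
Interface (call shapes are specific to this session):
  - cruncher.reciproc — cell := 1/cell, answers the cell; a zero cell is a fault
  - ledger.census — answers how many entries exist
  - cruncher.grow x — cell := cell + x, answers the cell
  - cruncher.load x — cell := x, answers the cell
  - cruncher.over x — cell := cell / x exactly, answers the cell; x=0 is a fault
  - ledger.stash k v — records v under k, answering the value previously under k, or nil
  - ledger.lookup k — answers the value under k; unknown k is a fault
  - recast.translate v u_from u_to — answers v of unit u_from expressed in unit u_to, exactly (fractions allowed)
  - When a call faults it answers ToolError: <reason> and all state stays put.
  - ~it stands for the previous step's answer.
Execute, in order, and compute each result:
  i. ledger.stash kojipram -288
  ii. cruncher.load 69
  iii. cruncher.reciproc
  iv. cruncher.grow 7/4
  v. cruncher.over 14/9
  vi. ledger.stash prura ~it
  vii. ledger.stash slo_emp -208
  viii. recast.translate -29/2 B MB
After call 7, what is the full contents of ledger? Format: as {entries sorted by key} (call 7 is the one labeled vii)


// 1. ledger.stash(k→kojipram, v→-288) => 27
// 2. cruncher.load(x→69) => 69
// 3. cruncher.reciproc() => 1/69
// 4. cruncher.grow(x→7/4) => 487/276
// 5. cruncher.over(x→14/9) => 1461/1288
// 6. ledger.stash(k→prura, v→~it) => nil
// 7. ledger.stash(k→slo_emp, v→-208) => nil
// 8. recast.translate(v→-29/2, u_from→B, u_to→MB) => -29/2000000

Answer: {kojipram=-288, prura=1461/1288, slo_emp=-208, trismo=flofo}


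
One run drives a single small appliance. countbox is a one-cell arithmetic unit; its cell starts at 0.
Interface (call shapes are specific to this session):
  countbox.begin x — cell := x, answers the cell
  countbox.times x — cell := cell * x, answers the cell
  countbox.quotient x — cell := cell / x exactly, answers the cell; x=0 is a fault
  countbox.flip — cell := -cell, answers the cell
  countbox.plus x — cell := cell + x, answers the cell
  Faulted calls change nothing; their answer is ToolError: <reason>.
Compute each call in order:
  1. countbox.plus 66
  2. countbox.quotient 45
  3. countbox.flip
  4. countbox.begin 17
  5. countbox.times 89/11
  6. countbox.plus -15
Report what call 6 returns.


Answer: 1348/11

Derivation:
CALL countbox.plus[x→66]
RET  66
CALL countbox.quotient[x→45]
RET  22/15
CALL countbox.flip[]
RET  -22/15
CALL countbox.begin[x→17]
RET  17
CALL countbox.times[x→89/11]
RET  1513/11
CALL countbox.plus[x→-15]
RET  1348/11


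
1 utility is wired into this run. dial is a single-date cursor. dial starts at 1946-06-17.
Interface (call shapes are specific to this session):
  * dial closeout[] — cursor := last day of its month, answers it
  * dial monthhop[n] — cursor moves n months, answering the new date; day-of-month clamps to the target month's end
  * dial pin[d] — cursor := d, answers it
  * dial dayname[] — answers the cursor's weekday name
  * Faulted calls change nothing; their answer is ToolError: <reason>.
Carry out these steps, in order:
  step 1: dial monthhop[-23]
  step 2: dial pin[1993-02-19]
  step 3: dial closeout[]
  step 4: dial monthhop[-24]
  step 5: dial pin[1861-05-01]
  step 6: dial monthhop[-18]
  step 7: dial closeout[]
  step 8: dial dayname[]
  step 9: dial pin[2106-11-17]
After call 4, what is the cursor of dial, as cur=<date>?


Do: dial monthhop[n='-23']
See: 1944-07-17
Do: dial pin[d='1993-02-19']
See: 1993-02-19
Do: dial closeout[]
See: 1993-02-28
Do: dial monthhop[n='-24']
See: 1991-02-28
Do: dial pin[d='1861-05-01']
See: 1861-05-01
Do: dial monthhop[n='-18']
See: 1859-11-01
Do: dial closeout[]
See: 1859-11-30
Do: dial dayname[]
See: Wednesday
Do: dial pin[d='2106-11-17']
See: 2106-11-17

Answer: cur=1991-02-28


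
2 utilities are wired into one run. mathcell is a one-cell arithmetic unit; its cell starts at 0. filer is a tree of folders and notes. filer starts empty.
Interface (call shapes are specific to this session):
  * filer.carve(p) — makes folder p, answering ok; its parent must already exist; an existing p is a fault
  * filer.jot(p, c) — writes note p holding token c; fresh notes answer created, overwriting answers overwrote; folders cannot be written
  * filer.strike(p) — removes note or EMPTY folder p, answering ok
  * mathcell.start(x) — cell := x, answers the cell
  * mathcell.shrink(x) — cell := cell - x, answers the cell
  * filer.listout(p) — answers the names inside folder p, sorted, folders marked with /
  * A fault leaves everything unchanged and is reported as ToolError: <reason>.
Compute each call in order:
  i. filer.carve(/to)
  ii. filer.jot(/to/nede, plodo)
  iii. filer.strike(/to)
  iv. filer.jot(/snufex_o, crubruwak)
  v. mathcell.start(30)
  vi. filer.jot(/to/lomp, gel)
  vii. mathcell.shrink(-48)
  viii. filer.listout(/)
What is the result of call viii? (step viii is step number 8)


Answer: [snufex_o, to/]

Derivation:
→ carve(p=/to)
← ok
→ jot(p=/to/nede, c=plodo)
← created
→ strike(p=/to)
← ToolError: not empty
→ jot(p=/snufex_o, c=crubruwak)
← created
→ start(x=30)
← 30
→ jot(p=/to/lomp, c=gel)
← created
→ shrink(x=-48)
← 78
→ listout(p=/)
← [snufex_o, to/]


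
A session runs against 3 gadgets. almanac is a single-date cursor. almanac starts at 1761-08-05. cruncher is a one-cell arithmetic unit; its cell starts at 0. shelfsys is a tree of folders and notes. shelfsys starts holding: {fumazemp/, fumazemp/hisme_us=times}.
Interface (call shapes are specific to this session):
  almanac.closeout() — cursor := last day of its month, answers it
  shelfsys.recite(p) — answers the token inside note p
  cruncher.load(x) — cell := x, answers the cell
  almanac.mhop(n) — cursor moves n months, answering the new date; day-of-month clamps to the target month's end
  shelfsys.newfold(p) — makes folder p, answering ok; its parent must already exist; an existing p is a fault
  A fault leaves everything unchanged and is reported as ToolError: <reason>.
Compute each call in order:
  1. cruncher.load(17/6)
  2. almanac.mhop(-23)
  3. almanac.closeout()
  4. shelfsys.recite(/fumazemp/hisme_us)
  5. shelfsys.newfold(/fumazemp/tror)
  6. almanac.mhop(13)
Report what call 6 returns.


Answer: 1760-10-30

Derivation:
-> cruncher.load(17/6)
<- 17/6
-> almanac.mhop(-23)
<- 1759-09-05
-> almanac.closeout()
<- 1759-09-30
-> shelfsys.recite(/fumazemp/hisme_us)
<- times
-> shelfsys.newfold(/fumazemp/tror)
<- ok
-> almanac.mhop(13)
<- 1760-10-30


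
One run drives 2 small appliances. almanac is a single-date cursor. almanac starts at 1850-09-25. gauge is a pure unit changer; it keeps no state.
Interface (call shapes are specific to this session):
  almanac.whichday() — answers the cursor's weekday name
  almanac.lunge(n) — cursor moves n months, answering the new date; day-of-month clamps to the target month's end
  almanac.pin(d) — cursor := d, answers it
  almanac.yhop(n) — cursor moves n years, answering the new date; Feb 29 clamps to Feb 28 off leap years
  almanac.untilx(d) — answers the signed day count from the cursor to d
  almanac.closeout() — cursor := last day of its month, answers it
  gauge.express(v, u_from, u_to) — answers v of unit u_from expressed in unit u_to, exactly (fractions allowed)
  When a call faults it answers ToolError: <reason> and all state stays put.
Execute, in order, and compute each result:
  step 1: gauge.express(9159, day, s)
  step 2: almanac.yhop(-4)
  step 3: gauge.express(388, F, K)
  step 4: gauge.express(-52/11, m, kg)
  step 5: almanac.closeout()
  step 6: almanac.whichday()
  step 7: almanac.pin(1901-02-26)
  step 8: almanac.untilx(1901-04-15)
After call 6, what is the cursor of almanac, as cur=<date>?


Using express with v→9159, u_from→day, u_to→s, — result: 791337600.
Next I call yhop with n→-4, yielding 1846-09-25.
Calling express with v→388, u_from→F, u_to→K: 84767/180.
Invoking express with v→-52/11, u_from→m, u_to→kg, — result: ToolError: incompatible units.
I invoke closeout(), which returns 1846-09-30.
Then whichday(): Wednesday.
I use pin with d→1901-02-26, → 1901-02-26.
I try untilx with d→1901-04-15, yielding 48.

Answer: cur=1846-09-30


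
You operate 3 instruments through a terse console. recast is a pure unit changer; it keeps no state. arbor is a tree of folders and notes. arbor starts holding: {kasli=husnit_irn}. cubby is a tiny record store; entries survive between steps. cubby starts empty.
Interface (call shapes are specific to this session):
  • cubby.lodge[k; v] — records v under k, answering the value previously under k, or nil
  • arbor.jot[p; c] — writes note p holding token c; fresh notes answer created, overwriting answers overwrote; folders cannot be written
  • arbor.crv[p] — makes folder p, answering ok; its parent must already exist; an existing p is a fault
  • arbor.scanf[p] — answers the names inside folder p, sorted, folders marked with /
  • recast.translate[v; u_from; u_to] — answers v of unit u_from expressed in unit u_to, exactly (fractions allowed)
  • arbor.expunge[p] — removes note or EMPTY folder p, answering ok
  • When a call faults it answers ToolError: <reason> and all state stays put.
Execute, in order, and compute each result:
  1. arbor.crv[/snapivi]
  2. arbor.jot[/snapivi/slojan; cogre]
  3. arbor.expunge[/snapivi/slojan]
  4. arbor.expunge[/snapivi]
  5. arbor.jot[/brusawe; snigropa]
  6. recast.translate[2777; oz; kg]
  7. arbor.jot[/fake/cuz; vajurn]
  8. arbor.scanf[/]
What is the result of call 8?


Answer: [brusawe, kasli]

Derivation:
Calling crv using p=/snapivi, — result: ok.
Using jot using p=/snapivi/slojan, c=cogre: created.
Now I run expunge using p=/snapivi/slojan: ok.
I try expunge using p=/snapivi, → ok.
Now I run jot using p=/brusawe, c=snigropa, → created.
Then translate using v=2777, u_from=oz, u_to=kg, which returns 125962601149/1600000000.
Invoking jot using p=/fake/cuz, c=vajurn, yielding ToolError: no parent.
Calling scanf using p=/, giving [brusawe, kasli].


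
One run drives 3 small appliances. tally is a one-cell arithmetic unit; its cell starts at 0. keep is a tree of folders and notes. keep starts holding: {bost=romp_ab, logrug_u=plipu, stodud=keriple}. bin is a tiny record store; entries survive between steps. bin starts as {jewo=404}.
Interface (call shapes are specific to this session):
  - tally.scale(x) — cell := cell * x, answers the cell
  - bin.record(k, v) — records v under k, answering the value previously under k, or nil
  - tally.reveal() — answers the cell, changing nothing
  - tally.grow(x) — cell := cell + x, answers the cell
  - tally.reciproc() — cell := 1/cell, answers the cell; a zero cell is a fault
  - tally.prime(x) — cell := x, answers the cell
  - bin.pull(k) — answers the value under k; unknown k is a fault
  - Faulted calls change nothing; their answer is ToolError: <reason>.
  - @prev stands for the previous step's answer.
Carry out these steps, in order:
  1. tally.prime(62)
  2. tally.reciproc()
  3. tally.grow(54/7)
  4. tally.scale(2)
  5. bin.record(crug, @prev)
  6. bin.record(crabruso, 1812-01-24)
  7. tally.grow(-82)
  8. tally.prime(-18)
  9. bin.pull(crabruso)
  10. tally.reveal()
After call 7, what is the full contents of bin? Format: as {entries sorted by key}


Answer: {crabruso=1812-01-24, crug=3355/217, jewo=404}

Derivation:
I run tally.prime passing x='62', and observe 62.
I try tally.reciproc, which returns 1/62.
Calling tally.grow passing x='54/7', and see 3355/434.
I call tally.scale passing x='2', yielding 3355/217.
I use bin.record passing k='crug', v='@prev', giving nil.
I call bin.record passing k='crabruso', v='1812-01-24', and get nil.
I use tally.grow passing x='-82', and get -14439/217.
Calling tally.prime passing x='-18', and see -18.
I use bin.pull passing k='crabruso', and see 1812-01-24.
I invoke tally.reveal, and see -18.


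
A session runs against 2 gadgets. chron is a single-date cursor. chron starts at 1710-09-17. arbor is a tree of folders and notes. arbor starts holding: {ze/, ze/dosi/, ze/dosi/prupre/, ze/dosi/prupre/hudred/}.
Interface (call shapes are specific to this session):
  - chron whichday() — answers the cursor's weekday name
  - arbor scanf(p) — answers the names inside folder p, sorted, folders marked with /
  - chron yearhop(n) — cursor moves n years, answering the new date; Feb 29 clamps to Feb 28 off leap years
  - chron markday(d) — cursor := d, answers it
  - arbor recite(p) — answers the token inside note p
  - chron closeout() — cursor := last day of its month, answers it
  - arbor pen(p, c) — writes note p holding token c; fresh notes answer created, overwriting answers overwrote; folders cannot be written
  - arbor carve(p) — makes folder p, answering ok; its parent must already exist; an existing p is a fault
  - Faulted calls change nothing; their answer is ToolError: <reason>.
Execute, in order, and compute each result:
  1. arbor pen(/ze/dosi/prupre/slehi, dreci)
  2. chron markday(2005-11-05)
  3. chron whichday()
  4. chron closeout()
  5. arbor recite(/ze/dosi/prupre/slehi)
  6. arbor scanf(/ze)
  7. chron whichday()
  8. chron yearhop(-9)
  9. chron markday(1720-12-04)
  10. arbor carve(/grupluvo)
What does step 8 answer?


Answer: 1996-11-30

Derivation:
% arbor pen /ze/dosi/prupre/slehi dreci
[out] created
% chron markday 2005-11-05
[out] 2005-11-05
% chron whichday
[out] Saturday
% chron closeout
[out] 2005-11-30
% arbor recite /ze/dosi/prupre/slehi
[out] dreci
% arbor scanf /ze
[out] [dosi/]
% chron whichday
[out] Wednesday
% chron yearhop -9
[out] 1996-11-30
% chron markday 1720-12-04
[out] 1720-12-04
% arbor carve /grupluvo
[out] ok


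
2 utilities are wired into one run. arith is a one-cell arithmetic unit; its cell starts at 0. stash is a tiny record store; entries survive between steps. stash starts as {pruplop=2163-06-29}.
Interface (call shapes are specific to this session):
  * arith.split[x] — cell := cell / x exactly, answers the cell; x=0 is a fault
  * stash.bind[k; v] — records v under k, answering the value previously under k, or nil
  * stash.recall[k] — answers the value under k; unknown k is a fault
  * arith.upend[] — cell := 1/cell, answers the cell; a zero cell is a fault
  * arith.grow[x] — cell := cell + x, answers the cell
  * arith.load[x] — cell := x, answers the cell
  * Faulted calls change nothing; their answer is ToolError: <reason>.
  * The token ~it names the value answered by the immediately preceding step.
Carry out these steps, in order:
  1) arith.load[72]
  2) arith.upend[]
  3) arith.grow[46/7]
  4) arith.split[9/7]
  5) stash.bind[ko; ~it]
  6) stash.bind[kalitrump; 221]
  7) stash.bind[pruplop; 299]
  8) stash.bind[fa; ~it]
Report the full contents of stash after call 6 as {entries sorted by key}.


Answer: {kalitrump=221, ko=3319/648, pruplop=2163-06-29}

Derivation:
Then arith.load on x: 72, yielding 72.
Using arith.upend, yielding 1/72.
I use arith.grow on x: 46/7, and see 3319/504.
I use arith.split on x: 9/7, and get 3319/648.
I call stash.bind on k: ko, v: ~it, which returns nil.
Then stash.bind on k: kalitrump, v: 221, and observe nil.
Then stash.bind on k: pruplop, v: 299, yielding 2163-06-29.
I call stash.bind on k: fa, v: ~it, → nil.


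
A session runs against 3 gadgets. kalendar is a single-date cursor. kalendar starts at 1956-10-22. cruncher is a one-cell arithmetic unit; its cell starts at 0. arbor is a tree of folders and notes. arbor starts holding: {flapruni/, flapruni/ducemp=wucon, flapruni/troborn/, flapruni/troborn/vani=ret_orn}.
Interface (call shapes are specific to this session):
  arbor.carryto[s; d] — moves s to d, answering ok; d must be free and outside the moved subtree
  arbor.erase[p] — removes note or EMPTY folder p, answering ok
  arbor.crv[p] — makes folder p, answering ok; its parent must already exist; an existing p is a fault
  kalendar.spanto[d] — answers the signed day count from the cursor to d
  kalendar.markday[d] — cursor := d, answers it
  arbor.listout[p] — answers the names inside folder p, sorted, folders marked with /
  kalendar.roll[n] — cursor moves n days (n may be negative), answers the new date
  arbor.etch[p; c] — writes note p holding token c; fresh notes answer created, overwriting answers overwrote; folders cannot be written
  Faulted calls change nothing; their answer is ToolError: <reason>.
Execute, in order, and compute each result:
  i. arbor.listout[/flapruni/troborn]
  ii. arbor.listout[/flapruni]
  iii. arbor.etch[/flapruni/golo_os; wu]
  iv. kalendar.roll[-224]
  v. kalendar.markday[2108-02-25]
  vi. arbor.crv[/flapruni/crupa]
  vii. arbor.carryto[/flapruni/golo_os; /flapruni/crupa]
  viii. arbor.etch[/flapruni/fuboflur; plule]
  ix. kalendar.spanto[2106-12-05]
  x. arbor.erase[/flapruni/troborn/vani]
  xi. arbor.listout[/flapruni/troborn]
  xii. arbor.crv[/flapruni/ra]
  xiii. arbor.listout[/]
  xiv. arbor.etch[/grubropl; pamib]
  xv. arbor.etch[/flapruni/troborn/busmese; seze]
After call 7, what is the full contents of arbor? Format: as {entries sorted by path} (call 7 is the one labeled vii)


% 1. arbor.listout(p→/flapruni/troborn) -> [vani]
% 2. arbor.listout(p→/flapruni) -> [ducemp, troborn/]
% 3. arbor.etch(p→/flapruni/golo_os, c→wu) -> created
% 4. kalendar.roll(n→-224) -> 1956-03-12
% 5. kalendar.markday(d→2108-02-25) -> 2108-02-25
% 6. arbor.crv(p→/flapruni/crupa) -> ok
% 7. arbor.carryto(s→/flapruni/golo_os, d→/flapruni/crupa) -> ToolError: exists
% 8. arbor.etch(p→/flapruni/fuboflur, c→plule) -> created
% 9. kalendar.spanto(d→2106-12-05) -> -447
% 10. arbor.erase(p→/flapruni/troborn/vani) -> ok
% 11. arbor.listout(p→/flapruni/troborn) -> []
% 12. arbor.crv(p→/flapruni/ra) -> ok
% 13. arbor.listout(p→/) -> [flapruni/]
% 14. arbor.etch(p→/grubropl, c→pamib) -> created
% 15. arbor.etch(p→/flapruni/troborn/busmese, c→seze) -> created

Answer: {flapruni/, flapruni/crupa/, flapruni/ducemp=wucon, flapruni/golo_os=wu, flapruni/troborn/, flapruni/troborn/vani=ret_orn}


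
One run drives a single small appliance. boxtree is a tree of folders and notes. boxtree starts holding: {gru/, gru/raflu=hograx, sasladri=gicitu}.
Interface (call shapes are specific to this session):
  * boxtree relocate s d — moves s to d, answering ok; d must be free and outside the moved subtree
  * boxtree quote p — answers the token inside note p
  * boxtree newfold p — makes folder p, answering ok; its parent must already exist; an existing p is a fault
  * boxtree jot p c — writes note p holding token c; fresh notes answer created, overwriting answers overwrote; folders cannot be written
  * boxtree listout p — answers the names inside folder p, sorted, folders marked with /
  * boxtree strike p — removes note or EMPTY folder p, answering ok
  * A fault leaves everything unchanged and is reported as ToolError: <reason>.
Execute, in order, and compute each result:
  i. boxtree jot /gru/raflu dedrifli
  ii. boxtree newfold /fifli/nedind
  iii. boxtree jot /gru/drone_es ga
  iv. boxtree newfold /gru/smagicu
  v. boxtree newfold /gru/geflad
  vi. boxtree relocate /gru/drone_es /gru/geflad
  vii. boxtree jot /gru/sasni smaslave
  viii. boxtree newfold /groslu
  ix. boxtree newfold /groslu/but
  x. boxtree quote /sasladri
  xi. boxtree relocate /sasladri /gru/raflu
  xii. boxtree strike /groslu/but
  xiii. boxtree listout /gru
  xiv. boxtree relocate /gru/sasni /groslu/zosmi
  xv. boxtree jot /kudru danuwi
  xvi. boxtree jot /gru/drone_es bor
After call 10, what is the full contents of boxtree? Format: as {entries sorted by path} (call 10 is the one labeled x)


Step: boxtree jot[p: /gru/raflu; c: dedrifli]
Result: overwrote
Step: boxtree newfold[p: /fifli/nedind]
Result: ToolError: no parent
Step: boxtree jot[p: /gru/drone_es; c: ga]
Result: created
Step: boxtree newfold[p: /gru/smagicu]
Result: ok
Step: boxtree newfold[p: /gru/geflad]
Result: ok
Step: boxtree relocate[s: /gru/drone_es; d: /gru/geflad]
Result: ToolError: exists
Step: boxtree jot[p: /gru/sasni; c: smaslave]
Result: created
Step: boxtree newfold[p: /groslu]
Result: ok
Step: boxtree newfold[p: /groslu/but]
Result: ok
Step: boxtree quote[p: /sasladri]
Result: gicitu
Step: boxtree relocate[s: /sasladri; d: /gru/raflu]
Result: ToolError: exists
Step: boxtree strike[p: /groslu/but]
Result: ok
Step: boxtree listout[p: /gru]
Result: [drone_es, geflad/, raflu, sasni, smagicu/]
Step: boxtree relocate[s: /gru/sasni; d: /groslu/zosmi]
Result: ok
Step: boxtree jot[p: /kudru; c: danuwi]
Result: created
Step: boxtree jot[p: /gru/drone_es; c: bor]
Result: overwrote

Answer: {groslu/, groslu/but/, gru/, gru/drone_es=ga, gru/geflad/, gru/raflu=dedrifli, gru/sasni=smaslave, gru/smagicu/, sasladri=gicitu}


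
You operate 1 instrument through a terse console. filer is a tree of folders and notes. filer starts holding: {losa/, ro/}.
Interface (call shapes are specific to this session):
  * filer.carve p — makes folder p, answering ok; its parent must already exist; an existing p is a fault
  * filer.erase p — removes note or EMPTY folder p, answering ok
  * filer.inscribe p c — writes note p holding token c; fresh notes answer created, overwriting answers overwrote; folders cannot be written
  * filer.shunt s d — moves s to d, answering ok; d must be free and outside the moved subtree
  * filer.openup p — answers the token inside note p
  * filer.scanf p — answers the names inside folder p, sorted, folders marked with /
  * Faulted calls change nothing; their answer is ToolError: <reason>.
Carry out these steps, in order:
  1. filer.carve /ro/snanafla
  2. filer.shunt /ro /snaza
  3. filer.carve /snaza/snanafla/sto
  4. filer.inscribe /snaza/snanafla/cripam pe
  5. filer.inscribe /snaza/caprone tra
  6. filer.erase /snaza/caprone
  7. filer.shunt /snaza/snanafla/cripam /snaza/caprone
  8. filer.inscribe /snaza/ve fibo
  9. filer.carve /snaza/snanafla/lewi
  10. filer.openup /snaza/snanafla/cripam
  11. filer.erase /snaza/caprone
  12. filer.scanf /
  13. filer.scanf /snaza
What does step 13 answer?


-> filer.carve(p=/ro/snanafla)
<- ok
-> filer.shunt(s=/ro, d=/snaza)
<- ok
-> filer.carve(p=/snaza/snanafla/sto)
<- ok
-> filer.inscribe(p=/snaza/snanafla/cripam, c=pe)
<- created
-> filer.inscribe(p=/snaza/caprone, c=tra)
<- created
-> filer.erase(p=/snaza/caprone)
<- ok
-> filer.shunt(s=/snaza/snanafla/cripam, d=/snaza/caprone)
<- ok
-> filer.inscribe(p=/snaza/ve, c=fibo)
<- created
-> filer.carve(p=/snaza/snanafla/lewi)
<- ok
-> filer.openup(p=/snaza/snanafla/cripam)
<- ToolError: not found
-> filer.erase(p=/snaza/caprone)
<- ok
-> filer.scanf(p=/)
<- [losa/, snaza/]
-> filer.scanf(p=/snaza)
<- [snanafla/, ve]

Answer: [snanafla/, ve]


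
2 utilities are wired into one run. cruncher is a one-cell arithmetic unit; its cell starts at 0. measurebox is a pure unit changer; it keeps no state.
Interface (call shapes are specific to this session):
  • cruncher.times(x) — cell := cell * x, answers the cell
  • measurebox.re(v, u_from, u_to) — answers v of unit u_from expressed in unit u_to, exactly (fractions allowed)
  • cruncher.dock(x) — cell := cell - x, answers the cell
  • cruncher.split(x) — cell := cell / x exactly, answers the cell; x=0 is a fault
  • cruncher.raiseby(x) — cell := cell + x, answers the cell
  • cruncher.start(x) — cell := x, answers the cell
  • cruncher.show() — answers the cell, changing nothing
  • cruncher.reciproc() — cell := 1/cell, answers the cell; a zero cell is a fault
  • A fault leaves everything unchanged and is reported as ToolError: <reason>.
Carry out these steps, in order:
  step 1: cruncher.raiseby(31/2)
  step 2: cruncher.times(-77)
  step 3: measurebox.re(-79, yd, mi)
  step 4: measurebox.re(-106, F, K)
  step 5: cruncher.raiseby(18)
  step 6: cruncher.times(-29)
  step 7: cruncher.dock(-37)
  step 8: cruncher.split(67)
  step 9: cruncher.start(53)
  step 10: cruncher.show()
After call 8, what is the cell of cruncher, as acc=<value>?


Answer: acc=68253/134

Derivation:
==> raiseby(x: 31/2)
<== 31/2
==> times(x: -77)
<== -2387/2
==> re(v: -79, u_from: yd, u_to: mi)
<== -79/1760
==> re(v: -106, u_from: F, u_to: K)
<== 11789/60
==> raiseby(x: 18)
<== -2351/2
==> times(x: -29)
<== 68179/2
==> dock(x: -37)
<== 68253/2
==> split(x: 67)
<== 68253/134
==> start(x: 53)
<== 53
==> show()
<== 53


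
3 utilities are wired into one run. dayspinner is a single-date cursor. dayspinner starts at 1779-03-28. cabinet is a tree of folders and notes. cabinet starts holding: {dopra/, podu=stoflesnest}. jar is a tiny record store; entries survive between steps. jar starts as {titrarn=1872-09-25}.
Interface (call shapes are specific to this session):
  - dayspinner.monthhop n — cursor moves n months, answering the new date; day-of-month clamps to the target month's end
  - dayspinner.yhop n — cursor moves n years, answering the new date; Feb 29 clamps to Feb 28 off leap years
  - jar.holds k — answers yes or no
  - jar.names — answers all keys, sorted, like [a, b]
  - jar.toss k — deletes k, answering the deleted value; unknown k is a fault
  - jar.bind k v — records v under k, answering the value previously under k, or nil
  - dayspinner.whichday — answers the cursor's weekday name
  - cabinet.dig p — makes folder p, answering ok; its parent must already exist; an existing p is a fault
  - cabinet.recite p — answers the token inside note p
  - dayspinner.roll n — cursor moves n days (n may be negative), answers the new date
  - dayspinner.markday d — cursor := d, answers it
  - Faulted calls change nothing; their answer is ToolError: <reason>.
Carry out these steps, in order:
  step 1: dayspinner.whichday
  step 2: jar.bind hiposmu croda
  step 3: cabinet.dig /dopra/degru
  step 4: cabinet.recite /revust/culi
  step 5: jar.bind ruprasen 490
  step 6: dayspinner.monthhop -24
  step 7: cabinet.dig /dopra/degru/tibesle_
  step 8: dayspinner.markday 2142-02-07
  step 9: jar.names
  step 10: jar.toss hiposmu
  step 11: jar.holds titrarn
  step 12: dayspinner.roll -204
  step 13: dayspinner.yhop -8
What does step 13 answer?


>>> dayspinner.whichday
= Sunday
>>> jar.bind k='hiposmu' v='croda'
= nil
>>> cabinet.dig p='/dopra/degru'
= ok
>>> cabinet.recite p='/revust/culi'
= ToolError: not found
>>> jar.bind k='ruprasen' v='490'
= nil
>>> dayspinner.monthhop n='-24'
= 1777-03-28
>>> cabinet.dig p='/dopra/degru/tibesle_'
= ok
>>> dayspinner.markday d='2142-02-07'
= 2142-02-07
>>> jar.names
= [hiposmu, ruprasen, titrarn]
>>> jar.toss k='hiposmu'
= croda
>>> jar.holds k='titrarn'
= yes
>>> dayspinner.roll n='-204'
= 2141-07-18
>>> dayspinner.yhop n='-8'
= 2133-07-18

Answer: 2133-07-18


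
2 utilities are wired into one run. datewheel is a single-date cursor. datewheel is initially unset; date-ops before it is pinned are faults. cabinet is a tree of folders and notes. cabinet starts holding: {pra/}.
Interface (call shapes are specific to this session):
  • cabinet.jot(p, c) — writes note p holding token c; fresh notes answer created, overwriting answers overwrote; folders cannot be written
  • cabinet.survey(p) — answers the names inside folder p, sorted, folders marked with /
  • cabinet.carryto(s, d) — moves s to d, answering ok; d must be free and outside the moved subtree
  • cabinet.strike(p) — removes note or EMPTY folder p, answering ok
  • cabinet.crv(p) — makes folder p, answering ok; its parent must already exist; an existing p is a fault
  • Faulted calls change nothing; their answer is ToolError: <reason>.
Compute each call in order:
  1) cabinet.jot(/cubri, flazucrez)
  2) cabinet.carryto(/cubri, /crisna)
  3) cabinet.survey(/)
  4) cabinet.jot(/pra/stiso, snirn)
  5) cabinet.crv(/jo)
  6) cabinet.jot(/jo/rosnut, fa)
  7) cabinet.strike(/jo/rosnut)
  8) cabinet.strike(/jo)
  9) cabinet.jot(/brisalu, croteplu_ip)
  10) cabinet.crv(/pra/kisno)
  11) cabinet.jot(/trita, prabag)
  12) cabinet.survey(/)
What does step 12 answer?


I run cabinet.jot with /cubri, flazucrez: created.
Next I call cabinet.carryto with /cubri, /crisna, yielding ok.
Now I run cabinet.survey with /: [crisna, pra/].
I use cabinet.jot with /pra/stiso, snirn, and get created.
I invoke cabinet.crv with /jo, and get ok.
I run cabinet.jot with /jo/rosnut, fa, which returns created.
I use cabinet.strike with /jo/rosnut, and get ok.
Calling cabinet.strike with /jo, → ok.
I run cabinet.jot with /brisalu, croteplu_ip, → created.
Invoking cabinet.crv with /pra/kisno, yielding ok.
I call cabinet.jot with /trita, prabag, and observe created.
I run cabinet.survey with /, and see [brisalu, crisna, pra/, trita].

Answer: [brisalu, crisna, pra/, trita]


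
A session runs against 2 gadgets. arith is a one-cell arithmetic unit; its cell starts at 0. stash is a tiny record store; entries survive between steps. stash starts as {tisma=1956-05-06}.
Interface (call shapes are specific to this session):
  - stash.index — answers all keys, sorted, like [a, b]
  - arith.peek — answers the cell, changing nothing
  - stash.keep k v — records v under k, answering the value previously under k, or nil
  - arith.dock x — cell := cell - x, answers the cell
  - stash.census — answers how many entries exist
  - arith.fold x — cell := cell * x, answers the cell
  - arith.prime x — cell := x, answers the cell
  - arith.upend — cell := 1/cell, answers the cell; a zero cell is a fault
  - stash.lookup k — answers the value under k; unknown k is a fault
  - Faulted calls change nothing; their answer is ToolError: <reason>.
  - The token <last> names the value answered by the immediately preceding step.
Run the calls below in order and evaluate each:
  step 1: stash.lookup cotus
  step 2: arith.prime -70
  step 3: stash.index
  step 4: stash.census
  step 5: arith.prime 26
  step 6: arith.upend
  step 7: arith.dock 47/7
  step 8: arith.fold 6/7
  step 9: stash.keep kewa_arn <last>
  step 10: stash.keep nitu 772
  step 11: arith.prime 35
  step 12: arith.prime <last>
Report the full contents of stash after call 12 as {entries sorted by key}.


% lookup(k: cotus) : ToolError: no such key cotus
% prime(x: -70) : -70
% index() : [tisma]
% census() : 1
% prime(x: 26) : 26
% upend() : 1/26
% dock(x: 47/7) : -1215/182
% fold(x: 6/7) : -3645/637
% keep(k: kewa_arn, v: <last>) : nil
% keep(k: nitu, v: 772) : nil
% prime(x: 35) : 35
% prime(x: <last>) : 35

Answer: {kewa_arn=-3645/637, nitu=772, tisma=1956-05-06}
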